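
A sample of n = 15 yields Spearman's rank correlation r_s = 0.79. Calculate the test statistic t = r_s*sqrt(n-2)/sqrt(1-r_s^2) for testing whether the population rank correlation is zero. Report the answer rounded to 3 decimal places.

4.646

t = r_s·√(n−2) / √(1−r_s²) with r_s = 0.79, n = 15
  = 0.79·√13 / √(1 − 0.6241)
  = 0.79·3.605551 / 0.613107
  = 2.848385 / 0.613107 = 4.646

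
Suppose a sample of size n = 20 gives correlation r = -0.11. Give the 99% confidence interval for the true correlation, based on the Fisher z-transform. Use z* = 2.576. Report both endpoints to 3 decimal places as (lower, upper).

(-0.626, 0.473)

z_r = atanh(-0.11) = -0.110447;  SE = 1/√(n−3) = 1/√17 = 0.242536
z-limits: -0.110447 ± 2.576·0.242536 = -0.110447 ± 0.624773 = [-0.735220, 0.514326]
ρ-limits: (tanh -0.735220, tanh 0.514326) = (-0.626, 0.473)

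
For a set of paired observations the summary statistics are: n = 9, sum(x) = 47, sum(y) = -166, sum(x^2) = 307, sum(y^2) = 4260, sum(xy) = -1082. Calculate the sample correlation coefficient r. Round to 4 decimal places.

-0.7921

Numerator: nΣxy − (Σx)(Σy) = 9·(-1082) − (47)(-166) = -1936
Denominator: √[(nΣx²−(Σx)²)(nΣy²−(Σy)²)]
  nΣx²−(Σx)² = 9·307 − 2209 = 554;  nΣy²−(Σy)² = 9·4260 − 27556 = 10784
  √(554·10784) = √5974336 = 2444.2455
r = -1936 / 2444.2455 = -0.7921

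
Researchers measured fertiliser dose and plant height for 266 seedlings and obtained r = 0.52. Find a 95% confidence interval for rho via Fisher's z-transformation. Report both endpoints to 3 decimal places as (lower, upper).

z_r = atanh(0.52) = 0.576340;  SE = 1/√(n−3) = 1/√263 = 0.061663
z-limits: 0.576340 ± 1.960·0.061663 = 0.576340 ± 0.120859 = [0.455481, 0.697199]
ρ-limits: (tanh 0.455481, tanh 0.697199) = (0.426, 0.603)

(0.426, 0.603)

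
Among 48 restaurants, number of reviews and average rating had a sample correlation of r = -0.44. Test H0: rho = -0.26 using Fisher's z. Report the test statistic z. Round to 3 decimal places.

-1.383

z_r = atanh(-0.44) = -0.472231,  z_0 = atanh(-0.26) = -0.266108
SE = 1/√(n−3) = 1/√45 = 0.149071
z = (z_r − z_0)/SE = (-0.472231 − (-0.266108)) / 0.149071 = -0.206123 / 0.149071 = -1.383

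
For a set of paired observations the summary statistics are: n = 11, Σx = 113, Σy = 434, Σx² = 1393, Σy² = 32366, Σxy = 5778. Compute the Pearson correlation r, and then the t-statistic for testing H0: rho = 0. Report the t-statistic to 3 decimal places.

Numerator: nΣxy − (Σx)(Σy) = 11·5778 − (113)(434) = 14516
Denominator: √[(nΣx²−(Σx)²)(nΣy²−(Σy)²)]
  nΣx²−(Σx)² = 11·1393 − 12769 = 2554;  nΣy²−(Σy)² = 11·32366 − 188356 = 167670
  √(2554·167670) = √428229180 = 20693.6990
r = 14516 / 20693.6990 = 0.7015
t = r·√(n−2)/√(1−r²) = 0.7015·√9 / √(1−0.492102) = 2.104500 / 0.712670 = 2.953

2.953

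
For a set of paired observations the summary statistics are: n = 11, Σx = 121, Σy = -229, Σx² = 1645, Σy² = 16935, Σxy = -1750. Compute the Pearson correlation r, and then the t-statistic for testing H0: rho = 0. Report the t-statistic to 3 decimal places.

S_xy = nΣxy − ΣxΣy = 11·(-1750) − 121·(-229) = -19250 − (-27709) = 8459
S_xx = nΣx² − (Σx)² = 11·1645 − 121² = 18095 − 14641 = 3454
S_yy = nΣy² − (Σy)² = 11·16935 − (-229)² = 186285 − 52441 = 133844
r = S_xy / √(S_xx·S_yy) = 8459 / √(3454·133844) = 8459 / √462297176 = 8459 / 21501.0971 = 0.3934
t = r·√(n−2)/√(1−r²) = 0.3934·√9 / √(1−0.154764) = 1.180200 / 0.919367 = 1.284

1.284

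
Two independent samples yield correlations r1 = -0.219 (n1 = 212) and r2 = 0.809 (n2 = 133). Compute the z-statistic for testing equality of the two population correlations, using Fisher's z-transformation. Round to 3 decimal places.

-12.057

Fisher z-transforms: z1 = atanh(-0.219) = -0.222605, z2 = atanh(0.809) = 1.124128; difference d = -1.346733
Var(d) = 1/209 + 1/130 = 0.0047847 + 0.0076923 = 0.0124770
z = d/√Var(d) = -1.346733 / √0.0124770 = -1.346733 / 0.111700 = -12.057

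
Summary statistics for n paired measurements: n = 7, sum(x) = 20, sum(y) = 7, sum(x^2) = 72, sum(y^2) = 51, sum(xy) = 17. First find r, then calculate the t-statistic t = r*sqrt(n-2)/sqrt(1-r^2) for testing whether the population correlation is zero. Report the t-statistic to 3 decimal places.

Numerator: nΣxy − (Σx)(Σy) = 7·17 − (20)(7) = -21
Denominator: √[(nΣx²−(Σx)²)(nΣy²−(Σy)²)]
  nΣx²−(Σx)² = 7·72 − 400 = 104;  nΣy²−(Σy)² = 7·51 − 49 = 308
  √(104·308) = √32032 = 178.9749
r = -21 / 178.9749 = -0.1173
t = r·√(n−2)/√(1−r²) = -0.1173·√5 / √(1−0.013759) = -0.262291 / 0.993097 = -0.264

-0.264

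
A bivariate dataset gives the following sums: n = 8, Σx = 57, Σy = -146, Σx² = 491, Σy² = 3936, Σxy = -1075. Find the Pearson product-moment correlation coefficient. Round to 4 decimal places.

S_xy = nΣxy − ΣxΣy = 8·(-1075) − 57·(-146) = -8600 − (-8322) = -278
S_xx = nΣx² − (Σx)² = 8·491 − 57² = 3928 − 3249 = 679
S_yy = nΣy² − (Σy)² = 8·3936 − (-146)² = 31488 − 21316 = 10172
r = S_xy / √(S_xx·S_yy) = -278 / √(679·10172) = -278 / √6906788 = -278 / 2628.0769 = -0.1058

-0.1058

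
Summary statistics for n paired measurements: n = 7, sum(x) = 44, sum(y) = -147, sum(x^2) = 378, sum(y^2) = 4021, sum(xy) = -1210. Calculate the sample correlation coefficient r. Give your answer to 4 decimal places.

S_xy = nΣxy − ΣxΣy = 7·(-1210) − 44·(-147) = -8470 − (-6468) = -2002
S_xx = nΣx² − (Σx)² = 7·378 − 44² = 2646 − 1936 = 710
S_yy = nΣy² − (Σy)² = 7·4021 − (-147)² = 28147 − 21609 = 6538
r = S_xy / √(S_xx·S_yy) = -2002 / √(710·6538) = -2002 / √4641980 = -2002 / 2154.5255 = -0.9292

-0.9292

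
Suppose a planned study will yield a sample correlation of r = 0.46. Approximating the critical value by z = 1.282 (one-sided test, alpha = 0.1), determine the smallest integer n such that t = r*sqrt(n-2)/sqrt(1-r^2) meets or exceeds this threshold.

Need r·√(n−2)/√(1−r²) ≥ 1.282
√(n−2) ≥ 1.282·√(1−0.2116) / 0.46 = 1.282·0.887919 / 0.46 = 2.4746
n−2 ≥ 6.1236  ⇒  n ≥ 8.1236
Smallest integer n = 9

9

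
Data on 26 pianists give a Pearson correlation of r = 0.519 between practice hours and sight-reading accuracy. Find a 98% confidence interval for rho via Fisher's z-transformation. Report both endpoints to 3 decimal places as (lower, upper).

Fisher z: z_r = atanh(r) = ½·ln((1+0.519)/(1−0.519)) = 0.574970
SE(z) = 1/√(n−3) = 1/√23 = 0.208514
98% ⇒ z* = 2.326; margin = 2.326·0.208514 = 0.485004
CI on z-scale: (0.089966, 1.059974)
Back-transform: tanh(0.089966) = 0.089724, tanh(1.059974) = 0.785654

(0.090, 0.786)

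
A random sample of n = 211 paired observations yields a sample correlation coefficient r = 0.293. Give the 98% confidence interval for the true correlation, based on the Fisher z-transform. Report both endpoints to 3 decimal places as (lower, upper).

(0.140, 0.433)

Fisher z: z_r = atanh(r) = ½·ln((1+0.293)/(1−0.293)) = 0.301845
SE(z) = 1/√(n−3) = 1/√208 = 0.069338
98% ⇒ z* = 2.326; margin = 2.326·0.069338 = 0.161280
CI on z-scale: (0.140565, 0.463125)
Back-transform: tanh(0.140565) = 0.139646, tanh(0.463125) = 0.432628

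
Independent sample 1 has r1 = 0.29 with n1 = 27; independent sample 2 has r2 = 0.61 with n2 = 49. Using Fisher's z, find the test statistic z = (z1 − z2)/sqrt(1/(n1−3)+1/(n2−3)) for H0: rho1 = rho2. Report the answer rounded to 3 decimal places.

-1.630

z1 = atanh(0.29) = 0.298566,  z2 = atanh(0.61) = 0.708921
SE = √(1/(n1−3) + 1/(n2−3)) = √(1/24 + 1/46) = √(0.0416667 + 0.0217391) = √0.0634058 = 0.251805
z = (z1 − z2)/SE = (0.298566 − 0.708921) / 0.251805 = -0.410355 / 0.251805 = -1.630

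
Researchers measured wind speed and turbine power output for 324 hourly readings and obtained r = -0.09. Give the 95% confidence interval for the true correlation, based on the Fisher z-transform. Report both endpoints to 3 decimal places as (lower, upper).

Fisher z: z_r = atanh(r) = ½·ln((1+(-0.09))/(1−(-0.09))) = -0.090244
SE(z) = 1/√(n−3) = 1/√321 = 0.055815
95% ⇒ z* = 1.960; margin = 1.960·0.055815 = 0.109397
CI on z-scale: (-0.199641, 0.019153)
Back-transform: tanh(-0.199641) = -0.197030, tanh(0.019153) = 0.019151

(-0.197, 0.019)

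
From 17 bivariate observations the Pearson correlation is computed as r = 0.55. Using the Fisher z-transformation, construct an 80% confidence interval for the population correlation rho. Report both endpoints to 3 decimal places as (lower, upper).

(0.269, 0.745)

z_r = atanh(0.55) = 0.618381;  SE = 1/√(n−3) = 1/√14 = 0.267261
z-limits: 0.618381 ± 1.282·0.267261 = 0.618381 ± 0.342629 = [0.275752, 0.961010]
ρ-limits: (tanh 0.275752, tanh 0.961010) = (0.269, 0.745)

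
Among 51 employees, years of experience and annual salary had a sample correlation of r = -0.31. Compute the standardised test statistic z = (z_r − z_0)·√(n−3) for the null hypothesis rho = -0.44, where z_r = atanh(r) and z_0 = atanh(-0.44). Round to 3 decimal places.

z_r = atanh(-0.31) = -0.320545,  z_0 = atanh(-0.44) = -0.472231
SE = 1/√(n−3) = 1/√48 = 0.144338
z = (z_r − z_0)/SE = (-0.320545 − (-0.472231)) / 0.144338 = 0.151686 / 0.144338 = 1.051

1.051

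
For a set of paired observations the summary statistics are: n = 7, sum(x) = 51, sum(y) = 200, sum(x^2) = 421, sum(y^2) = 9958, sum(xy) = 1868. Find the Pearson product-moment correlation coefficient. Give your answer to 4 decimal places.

Numerator: nΣxy − (Σx)(Σy) = 7·1868 − (51)(200) = 2876
Denominator: √[(nΣx²−(Σx)²)(nΣy²−(Σy)²)]
  nΣx²−(Σx)² = 7·421 − 2601 = 346;  nΣy²−(Σy)² = 7·9958 − 40000 = 29706
  √(346·29706) = √10278276 = 3205.9750
r = 2876 / 3205.9750 = 0.8971

0.8971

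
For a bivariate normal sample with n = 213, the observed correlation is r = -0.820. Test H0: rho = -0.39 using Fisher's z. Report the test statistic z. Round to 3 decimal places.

Fisher z: atanh(-0.820) = -1.156817, atanh(-0.39) = -0.411800
z = (z_r − z_0)·√(n−3) = (-1.156817 − (-0.411800))·√210 = -0.745017 · 14.491377 = -10.796

-10.796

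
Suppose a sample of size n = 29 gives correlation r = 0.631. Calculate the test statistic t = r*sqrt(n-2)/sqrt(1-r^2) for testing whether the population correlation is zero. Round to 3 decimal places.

1 − r² = 1 − 0.398161 = 0.601839;  √(1−r²) = 0.775783
√(n−2) = √27 = 5.196152
t = r·√(n−2)/√(1−r²) = 0.631 · 5.196152 / 0.775783 = 4.226

4.226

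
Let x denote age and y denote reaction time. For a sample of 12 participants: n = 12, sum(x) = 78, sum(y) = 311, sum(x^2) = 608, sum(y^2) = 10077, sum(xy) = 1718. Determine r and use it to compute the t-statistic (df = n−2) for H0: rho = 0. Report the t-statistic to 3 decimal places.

Numerator: nΣxy − (Σx)(Σy) = 12·1718 − (78)(311) = -3642
Denominator: √[(nΣx²−(Σx)²)(nΣy²−(Σy)²)]
  nΣx²−(Σx)² = 12·608 − 6084 = 1212;  nΣy²−(Σy)² = 12·10077 − 96721 = 24203
  √(1212·24203) = √29334036 = 5416.0905
r = -3642 / 5416.0905 = -0.6724
t = r·√(n−2)/√(1−r²) = -0.6724·√10 / √(1−0.452122) = -2.126315 / 0.740188 = -2.873

-2.873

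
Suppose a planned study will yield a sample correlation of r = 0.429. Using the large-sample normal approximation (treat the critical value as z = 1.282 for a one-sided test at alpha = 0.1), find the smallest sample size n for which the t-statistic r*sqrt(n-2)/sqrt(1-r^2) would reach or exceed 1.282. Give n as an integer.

Need r·√(n−2)/√(1−r²) ≥ 1.282
√(n−2) ≥ 1.282·√(1−0.184041) / 0.429 = 1.282·0.903304 / 0.429 = 2.6994
n−2 ≥ 7.2868  ⇒  n ≥ 9.2868
Smallest integer n = 10

10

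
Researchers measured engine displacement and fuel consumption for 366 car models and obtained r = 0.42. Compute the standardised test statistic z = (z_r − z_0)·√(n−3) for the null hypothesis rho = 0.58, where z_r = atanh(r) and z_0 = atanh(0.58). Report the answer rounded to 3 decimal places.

Fisher z: atanh(0.42) = 0.447692, atanh(0.58) = 0.662463
z = (z_r − z_0)·√(n−3) = (0.447692 − 0.662463)·√363 = -0.214771 · 19.052559 = -4.092

-4.092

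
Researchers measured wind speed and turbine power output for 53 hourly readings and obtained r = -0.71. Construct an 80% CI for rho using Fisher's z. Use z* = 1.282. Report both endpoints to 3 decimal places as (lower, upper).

(-0.789, -0.608)

Fisher z: z_r = atanh(r) = ½·ln((1+(-0.71))/(1−(-0.71))) = -0.887184
SE(z) = 1/√(n−3) = 1/√50 = 0.141421
80% ⇒ z* = 1.282; margin = 1.282·0.141421 = 0.181302
CI on z-scale: (-1.068486, -0.705882)
Back-transform: tanh(-1.068486) = -0.788890, tanh(-0.705882) = -0.608088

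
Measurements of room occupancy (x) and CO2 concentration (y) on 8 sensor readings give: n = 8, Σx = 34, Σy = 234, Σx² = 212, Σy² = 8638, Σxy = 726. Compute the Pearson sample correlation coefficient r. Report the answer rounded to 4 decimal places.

Numerator: nΣxy − (Σx)(Σy) = 8·726 − (34)(234) = -2148
Denominator: √[(nΣx²−(Σx)²)(nΣy²−(Σy)²)]
  nΣx²−(Σx)² = 8·212 − 1156 = 540;  nΣy²−(Σy)² = 8·8638 − 54756 = 14348
  √(540·14348) = √7747920 = 2783.5086
r = -2148 / 2783.5086 = -0.7717

-0.7717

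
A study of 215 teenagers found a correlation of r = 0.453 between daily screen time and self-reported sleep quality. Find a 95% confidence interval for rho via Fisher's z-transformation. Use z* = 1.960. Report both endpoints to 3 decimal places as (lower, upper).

z_r = atanh(0.453) = 0.488468;  SE = 1/√(n−3) = 1/√212 = 0.068680
z-limits: 0.488468 ± 1.960·0.068680 = 0.488468 ± 0.134613 = [0.353855, 0.623081]
ρ-limits: (tanh 0.353855, tanh 0.623081) = (0.340, 0.553)

(0.340, 0.553)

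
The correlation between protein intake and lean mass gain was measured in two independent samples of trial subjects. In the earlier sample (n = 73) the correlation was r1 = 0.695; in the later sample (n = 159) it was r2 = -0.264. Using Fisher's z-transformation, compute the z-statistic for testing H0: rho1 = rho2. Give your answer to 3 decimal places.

7.841

z1 = atanh(0.695) = 0.857563,  z2 = atanh(-0.264) = -0.270403
SE = √(1/(n1−3) + 1/(n2−3)) = √(1/70 + 1/156) = √(0.0142857 + 0.0064103) = √0.0206960 = 0.143861
z = (z1 − z2)/SE = (0.857563 − (-0.270403)) / 0.143861 = 1.127966 / 0.143861 = 7.841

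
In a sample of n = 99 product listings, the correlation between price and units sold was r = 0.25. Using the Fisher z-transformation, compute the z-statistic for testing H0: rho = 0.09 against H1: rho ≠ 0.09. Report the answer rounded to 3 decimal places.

Fisher z: atanh(0.25) = 0.255413, atanh(0.09) = 0.090244
z = (z_r − z_0)·√(n−3) = (0.255413 − 0.090244)·√96 = 0.165169 · 9.797959 = 1.618

1.618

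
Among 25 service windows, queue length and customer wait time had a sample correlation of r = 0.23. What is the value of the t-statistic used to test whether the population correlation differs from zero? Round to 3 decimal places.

t = r·√(n−2) / √(1−r²) with r = 0.23, n = 25
  = 0.23·√23 / √(1 − 0.0529)
  = 0.23·4.795832 / 0.973191
  = 1.103041 / 0.973191 = 1.133

1.133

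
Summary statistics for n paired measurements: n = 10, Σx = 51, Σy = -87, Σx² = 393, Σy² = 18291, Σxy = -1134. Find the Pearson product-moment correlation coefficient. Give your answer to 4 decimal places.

-0.4522

S_xy = nΣxy − ΣxΣy = 10·(-1134) − 51·(-87) = -11340 − (-4437) = -6903
S_xx = nΣx² − (Σx)² = 10·393 − 51² = 3930 − 2601 = 1329
S_yy = nΣy² − (Σy)² = 10·18291 − (-87)² = 182910 − 7569 = 175341
r = S_xy / √(S_xx·S_yy) = -6903 / √(1329·175341) = -6903 / √233028189 = -6903 / 15265.2609 = -0.4522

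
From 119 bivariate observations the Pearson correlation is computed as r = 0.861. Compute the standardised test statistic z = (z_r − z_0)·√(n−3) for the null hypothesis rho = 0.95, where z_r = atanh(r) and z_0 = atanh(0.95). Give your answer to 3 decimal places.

-5.758

z_r = atanh(0.861) = 1.297198,  z_0 = atanh(0.95) = 1.831781
SE = 1/√(n−3) = 1/√116 = 0.092848
z = (z_r − z_0)/SE = (1.297198 − 1.831781) / 0.092848 = -0.534583 / 0.092848 = -5.758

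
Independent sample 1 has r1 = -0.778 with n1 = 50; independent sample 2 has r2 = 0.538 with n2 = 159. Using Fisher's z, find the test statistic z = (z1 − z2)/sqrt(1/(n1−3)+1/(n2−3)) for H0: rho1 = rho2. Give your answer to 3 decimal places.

Fisher z-transforms: z1 = atanh(-0.778) = -1.040284, z2 = atanh(0.538) = 0.601337; difference d = -1.641621
Var(d) = 1/47 + 1/156 = 0.0212766 + 0.0064103 = 0.0276869
z = d/√Var(d) = -1.641621 / √0.0276869 = -1.641621 / 0.166394 = -9.866

-9.866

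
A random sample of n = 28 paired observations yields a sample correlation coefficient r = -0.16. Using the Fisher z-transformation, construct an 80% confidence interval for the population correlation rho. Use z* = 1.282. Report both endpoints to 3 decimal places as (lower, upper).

z_r = atanh(-0.16) = -0.161387;  SE = 1/√(n−3) = 1/√25 = 0.200000
z-limits: -0.161387 ± 1.282·0.200000 = -0.161387 ± 0.256400 = [-0.417787, 0.095013]
ρ-limits: (tanh -0.417787, tanh 0.095013) = (-0.395, 0.095)

(-0.395, 0.095)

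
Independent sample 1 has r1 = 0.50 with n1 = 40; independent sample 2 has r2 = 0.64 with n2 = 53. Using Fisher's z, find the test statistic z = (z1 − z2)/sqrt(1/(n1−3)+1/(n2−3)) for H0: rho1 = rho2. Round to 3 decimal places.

-0.963

z1 = atanh(0.50) = 0.549306,  z2 = atanh(0.64) = 0.758174
SE = √(1/(n1−3) + 1/(n2−3)) = √(1/37 + 1/50) = √(0.0270270 + 0.0200000) = √0.0470270 = 0.216857
z = (z1 − z2)/SE = (0.549306 − 0.758174) / 0.216857 = -0.208868 / 0.216857 = -0.963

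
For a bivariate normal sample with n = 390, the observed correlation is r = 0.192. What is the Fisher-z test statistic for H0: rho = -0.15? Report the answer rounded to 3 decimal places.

6.798

Fisher z: atanh(0.192) = 0.194413, atanh(-0.15) = -0.151140
z = (z_r − z_0)·√(n−3) = (0.194413 − (-0.151140))·√387 = 0.345553 · 19.672316 = 6.798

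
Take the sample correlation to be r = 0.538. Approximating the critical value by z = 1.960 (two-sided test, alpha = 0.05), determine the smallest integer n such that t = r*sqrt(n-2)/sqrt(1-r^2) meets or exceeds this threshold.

12

Need r·√(n−2)/√(1−r²) ≥ 1.960
√(n−2) ≥ 1.960·√(1−0.289444) / 0.538 = 1.960·0.842945 / 0.538 = 3.0710
n−2 ≥ 9.4310  ⇒  n ≥ 11.4310
Smallest integer n = 12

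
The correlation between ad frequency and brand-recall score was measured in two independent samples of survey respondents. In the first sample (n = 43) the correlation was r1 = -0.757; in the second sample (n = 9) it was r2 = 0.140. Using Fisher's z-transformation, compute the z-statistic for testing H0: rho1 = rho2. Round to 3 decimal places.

Fisher z-transforms: z1 = atanh(-0.757) = -0.989151, z2 = atanh(0.140) = 0.140926; difference d = -1.130077
Var(d) = 1/40 + 1/6 = 0.0250000 + 0.1666667 = 0.1916667
z = d/√Var(d) = -1.130077 / √0.1916667 = -1.130077 / 0.437798 = -2.581

-2.581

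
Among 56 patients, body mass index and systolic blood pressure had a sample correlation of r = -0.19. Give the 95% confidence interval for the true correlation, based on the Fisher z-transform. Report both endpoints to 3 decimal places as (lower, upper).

z_r = atanh(-0.19) = -0.192337;  SE = 1/√(n−3) = 1/√53 = 0.137361
z-limits: -0.192337 ± 1.960·0.137361 = -0.192337 ± 0.269228 = [-0.461565, 0.076891]
ρ-limits: (tanh -0.461565, tanh 0.076891) = (-0.431, 0.077)

(-0.431, 0.077)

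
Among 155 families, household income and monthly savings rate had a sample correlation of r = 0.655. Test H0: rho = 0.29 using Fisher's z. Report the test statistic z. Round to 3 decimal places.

Fisher z: atanh(0.655) = 0.784006, atanh(0.29) = 0.298566
z = (z_r − z_0)·√(n−3) = (0.784006 − 0.298566)·√152 = 0.485440 · 12.328828 = 5.985

5.985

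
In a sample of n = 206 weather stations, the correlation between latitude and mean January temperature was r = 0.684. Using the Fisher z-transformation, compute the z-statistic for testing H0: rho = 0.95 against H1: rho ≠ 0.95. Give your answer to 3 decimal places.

-14.179

Fisher z: atanh(0.684) = 0.836592, atanh(0.95) = 1.831781
z = (z_r − z_0)·√(n−3) = (0.836592 − 1.831781)·√203 = -0.995189 · 14.247807 = -14.179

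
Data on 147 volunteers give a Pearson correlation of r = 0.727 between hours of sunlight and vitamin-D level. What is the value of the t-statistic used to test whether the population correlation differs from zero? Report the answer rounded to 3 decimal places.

t = r·√(n−2) / √(1−r²) with r = 0.727, n = 147
  = 0.727·√145 / √(1 − 0.528529)
  = 0.727·12.041595 / 0.686637
  = 8.754240 / 0.686637 = 12.749

12.749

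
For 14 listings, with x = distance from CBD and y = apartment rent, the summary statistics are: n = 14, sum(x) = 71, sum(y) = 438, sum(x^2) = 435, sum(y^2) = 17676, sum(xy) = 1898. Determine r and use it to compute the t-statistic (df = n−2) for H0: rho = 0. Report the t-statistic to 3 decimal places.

S_xy = nΣxy − ΣxΣy = 14·1898 − 71·438 = 26572 − 31098 = -4526
S_xx = nΣx² − (Σx)² = 14·435 − 71² = 6090 − 5041 = 1049
S_yy = nΣy² − (Σy)² = 14·17676 − 438² = 247464 − 191844 = 55620
r = S_xy / √(S_xx·S_yy) = -4526 / √(1049·55620) = -4526 / √58345380 = -4526 / 7638.4148 = -0.5925
t = r·√(n−2)/√(1−r²) = -0.5925·√12 / √(1−0.351056) = -2.052480 / 0.805571 = -2.548

-2.548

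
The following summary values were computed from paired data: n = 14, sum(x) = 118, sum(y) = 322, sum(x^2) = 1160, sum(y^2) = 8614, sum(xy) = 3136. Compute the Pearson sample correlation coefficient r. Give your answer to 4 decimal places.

0.9440

S_xy = nΣxy − ΣxΣy = 14·3136 − 118·322 = 43904 − 37996 = 5908
S_xx = nΣx² − (Σx)² = 14·1160 − 118² = 16240 − 13924 = 2316
S_yy = nΣy² − (Σy)² = 14·8614 − 322² = 120596 − 103684 = 16912
r = S_xy / √(S_xx·S_yy) = 5908 / √(2316·16912) = 5908 / √39168192 = 5908 / 6258.4496 = 0.9440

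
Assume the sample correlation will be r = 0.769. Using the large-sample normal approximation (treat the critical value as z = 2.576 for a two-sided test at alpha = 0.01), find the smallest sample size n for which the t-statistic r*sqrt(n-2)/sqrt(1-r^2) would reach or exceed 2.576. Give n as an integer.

7

Need r·√(n−2)/√(1−r²) ≥ 2.576
√(n−2) ≥ 2.576·√(1−0.591361) / 0.769 = 2.576·0.639249 / 0.769 = 2.1414
n−2 ≥ 4.5856  ⇒  n ≥ 6.5856
Smallest integer n = 7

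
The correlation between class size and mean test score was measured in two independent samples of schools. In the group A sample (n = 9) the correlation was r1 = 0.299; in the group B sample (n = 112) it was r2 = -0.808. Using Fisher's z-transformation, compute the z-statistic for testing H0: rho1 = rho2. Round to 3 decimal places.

z1 = atanh(0.299) = 0.308421,  z2 = atanh(-0.808) = -1.121241
SE = √(1/(n1−3) + 1/(n2−3)) = √(1/6 + 1/109) = √(0.1666667 + 0.0091743) = √0.1758410 = 0.419334
z = (z1 − z2)/SE = (0.308421 − (-1.121241)) / 0.419334 = 1.429662 / 0.419334 = 3.409

3.409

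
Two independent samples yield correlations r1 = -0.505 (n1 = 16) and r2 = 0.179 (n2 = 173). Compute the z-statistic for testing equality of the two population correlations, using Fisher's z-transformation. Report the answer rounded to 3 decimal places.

z1 = atanh(-0.505) = -0.555995,  z2 = atanh(0.179) = 0.180949
SE = √(1/(n1−3) + 1/(n2−3)) = √(1/13 + 1/170) = √(0.0769231 + 0.0058824) = √0.0828055 = 0.287759
z = (z1 − z2)/SE = (-0.555995 − 0.180949) / 0.287759 = -0.736944 / 0.287759 = -2.561

-2.561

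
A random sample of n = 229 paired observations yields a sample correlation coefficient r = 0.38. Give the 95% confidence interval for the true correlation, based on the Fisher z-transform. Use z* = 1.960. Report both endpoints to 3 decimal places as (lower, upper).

Fisher z: z_r = atanh(r) = ½·ln((1+0.38)/(1−0.38)) = 0.400060
SE(z) = 1/√(n−3) = 1/√226 = 0.066519
95% ⇒ z* = 1.960; margin = 1.960·0.066519 = 0.130377
CI on z-scale: (0.269683, 0.530437)
Back-transform: tanh(0.269683) = 0.263330, tanh(0.530437) = 0.485715

(0.263, 0.486)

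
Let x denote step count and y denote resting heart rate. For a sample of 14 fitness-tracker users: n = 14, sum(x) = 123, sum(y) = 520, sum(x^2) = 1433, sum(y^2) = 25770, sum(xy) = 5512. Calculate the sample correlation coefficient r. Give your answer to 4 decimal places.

S_xy = nΣxy − ΣxΣy = 14·5512 − 123·520 = 77168 − 63960 = 13208
S_xx = nΣx² − (Σx)² = 14·1433 − 123² = 20062 − 15129 = 4933
S_yy = nΣy² − (Σy)² = 14·25770 − 520² = 360780 − 270400 = 90380
r = S_xy / √(S_xx·S_yy) = 13208 / √(4933·90380) = 13208 / √445844540 = 13208 / 21115.0311 = 0.6255

0.6255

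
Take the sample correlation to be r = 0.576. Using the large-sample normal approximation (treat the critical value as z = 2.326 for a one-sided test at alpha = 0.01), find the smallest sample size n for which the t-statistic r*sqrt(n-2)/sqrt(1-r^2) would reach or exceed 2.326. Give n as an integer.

r√(n−2)/√(1−r²) ≥ 2.326  ⇔  n−2 ≥ (2.326)²·(1−r²)/r²
(1−r²)/r² = (1−0.331776)/0.331776 = 2.0141
n ≥ 2 + 5.410276·2.0141 = 2 + 10.8968 = 12.8968
⌈12.8968⌉ = 13

13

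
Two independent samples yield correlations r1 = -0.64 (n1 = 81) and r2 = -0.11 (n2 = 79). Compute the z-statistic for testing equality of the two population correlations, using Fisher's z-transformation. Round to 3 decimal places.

-4.019

Fisher z-transforms: z1 = atanh(-0.64) = -0.758174, z2 = atanh(-0.11) = -0.110447; difference d = -0.647727
Var(d) = 1/78 + 1/76 = 0.0128205 + 0.0131579 = 0.0259784
z = d/√Var(d) = -0.647727 / √0.0259784 = -0.647727 / 0.161178 = -4.019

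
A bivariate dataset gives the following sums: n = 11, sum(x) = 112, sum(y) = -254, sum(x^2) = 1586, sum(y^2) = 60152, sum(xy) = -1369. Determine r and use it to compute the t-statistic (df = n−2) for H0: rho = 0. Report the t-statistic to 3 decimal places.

0.766

S_xy = nΣxy − ΣxΣy = 11·(-1369) − 112·(-254) = -15059 − (-28448) = 13389
S_xx = nΣx² − (Σx)² = 11·1586 − 112² = 17446 − 12544 = 4902
S_yy = nΣy² − (Σy)² = 11·60152 − (-254)² = 661672 − 64516 = 597156
r = S_xy / √(S_xx·S_yy) = 13389 / √(4902·597156) = 13389 / √2927258712 = 13389 / 54104.1469 = 0.2475
t = r·√(n−2)/√(1−r²) = 0.2475·√9 / √(1−0.061256) = 0.742500 / 0.968888 = 0.766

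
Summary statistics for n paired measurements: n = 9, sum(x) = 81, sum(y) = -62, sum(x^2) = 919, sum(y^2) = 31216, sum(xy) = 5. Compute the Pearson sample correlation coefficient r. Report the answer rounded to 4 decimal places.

0.2328

Numerator: nΣxy − (Σx)(Σy) = 9·5 − (81)(-62) = 5067
Denominator: √[(nΣx²−(Σx)²)(nΣy²−(Σy)²)]
  nΣx²−(Σx)² = 9·919 − 6561 = 1710;  nΣy²−(Σy)² = 9·31216 − 3844 = 277100
  √(1710·277100) = √473841000 = 21767.8892
r = 5067 / 21767.8892 = 0.2328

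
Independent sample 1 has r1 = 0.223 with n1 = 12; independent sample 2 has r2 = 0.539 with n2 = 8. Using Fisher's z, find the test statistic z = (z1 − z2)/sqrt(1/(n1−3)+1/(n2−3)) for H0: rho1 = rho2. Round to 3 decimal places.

-0.674

Fisher z-transforms: z1 = atanh(0.223) = 0.226811, z2 = atanh(0.539) = 0.602745; difference d = -0.375934
Var(d) = 1/9 + 1/5 = 0.1111111 + 0.2000000 = 0.3111111
z = d/√Var(d) = -0.375934 / √0.3111111 = -0.375934 / 0.557773 = -0.674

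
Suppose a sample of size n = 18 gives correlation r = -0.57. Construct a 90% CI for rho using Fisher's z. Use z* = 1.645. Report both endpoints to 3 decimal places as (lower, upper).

(-0.790, -0.219)

Fisher z: z_r = atanh(r) = ½·ln((1+(-0.57))/(1−(-0.57))) = -0.647523
SE(z) = 1/√(n−3) = 1/√15 = 0.258199
90% ⇒ z* = 1.645; margin = 1.645·0.258199 = 0.424737
CI on z-scale: (-1.072260, -0.222786)
Back-transform: tanh(-1.072260) = -0.790311, tanh(-0.222786) = -0.219172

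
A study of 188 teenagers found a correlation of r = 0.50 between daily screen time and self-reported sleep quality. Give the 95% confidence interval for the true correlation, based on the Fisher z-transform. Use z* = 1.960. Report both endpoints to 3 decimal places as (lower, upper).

z_r = atanh(0.50) = 0.549306;  SE = 1/√(n−3) = 1/√185 = 0.073521
z-limits: 0.549306 ± 1.960·0.073521 = 0.549306 ± 0.144101 = [0.405205, 0.693407]
ρ-limits: (tanh 0.405205, tanh 0.693407) = (0.384, 0.600)

(0.384, 0.600)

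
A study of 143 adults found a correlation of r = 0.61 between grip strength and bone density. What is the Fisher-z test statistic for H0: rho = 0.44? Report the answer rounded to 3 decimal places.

2.801

Fisher z: atanh(0.61) = 0.708921, atanh(0.44) = 0.472231
z = (z_r − z_0)·√(n−3) = (0.708921 − 0.472231)·√140 = 0.236690 · 11.832160 = 2.801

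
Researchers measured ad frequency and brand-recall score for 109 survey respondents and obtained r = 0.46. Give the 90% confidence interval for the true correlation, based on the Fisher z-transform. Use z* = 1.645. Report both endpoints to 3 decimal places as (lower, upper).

(0.325, 0.576)

z_r = atanh(0.46) = 0.497311;  SE = 1/√(n−3) = 1/√106 = 0.097129
z-limits: 0.497311 ± 1.645·0.097129 = 0.497311 ± 0.159777 = [0.337534, 0.657088]
ρ-limits: (tanh 0.337534, tanh 0.657088) = (0.325, 0.576)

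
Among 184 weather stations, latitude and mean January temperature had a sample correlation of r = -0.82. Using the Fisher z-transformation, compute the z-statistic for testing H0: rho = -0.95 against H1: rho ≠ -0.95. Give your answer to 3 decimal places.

9.081

z_r = atanh(-0.82) = -1.156817,  z_0 = atanh(-0.95) = -1.831781
SE = 1/√(n−3) = 1/√181 = 0.074329
z = (z_r − z_0)/SE = (-1.156817 − (-1.831781)) / 0.074329 = 0.674964 / 0.074329 = 9.081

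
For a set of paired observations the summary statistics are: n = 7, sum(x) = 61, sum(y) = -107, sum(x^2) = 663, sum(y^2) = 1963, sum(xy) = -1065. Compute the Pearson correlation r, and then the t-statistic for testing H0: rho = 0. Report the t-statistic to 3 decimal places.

-1.858

Numerator: nΣxy − (Σx)(Σy) = 7·(-1065) − (61)(-107) = -928
Denominator: √[(nΣx²−(Σx)²)(nΣy²−(Σy)²)]
  nΣx²−(Σx)² = 7·663 − 3721 = 920;  nΣy²−(Σy)² = 7·1963 − 11449 = 2292
  √(920·2292) = √2108640 = 1452.1157
r = -928 / 1452.1157 = -0.6391
t = r·√(n−2)/√(1−r²) = -0.6391·√5 / √(1−0.408449) = -1.429071 / 0.769124 = -1.858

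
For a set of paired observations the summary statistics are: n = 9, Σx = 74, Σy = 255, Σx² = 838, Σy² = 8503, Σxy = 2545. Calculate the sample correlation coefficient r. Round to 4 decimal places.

0.8277

S_xy = nΣxy − ΣxΣy = 9·2545 − 74·255 = 22905 − 18870 = 4035
S_xx = nΣx² − (Σx)² = 9·838 − 74² = 7542 − 5476 = 2066
S_yy = nΣy² − (Σy)² = 9·8503 − 255² = 76527 − 65025 = 11502
r = S_xy / √(S_xx·S_yy) = 4035 / √(2066·11502) = 4035 / √23763132 = 4035 / 4874.7443 = 0.8277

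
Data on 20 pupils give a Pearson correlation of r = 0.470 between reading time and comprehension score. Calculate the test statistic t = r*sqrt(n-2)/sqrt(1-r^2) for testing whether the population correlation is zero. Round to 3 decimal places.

2.259

1 − r² = 1 − 0.220900 = 0.779100;  √(1−r²) = 0.882666
√(n−2) = √18 = 4.242641
t = r·√(n−2)/√(1−r²) = 0.470 · 4.242641 / 0.882666 = 2.259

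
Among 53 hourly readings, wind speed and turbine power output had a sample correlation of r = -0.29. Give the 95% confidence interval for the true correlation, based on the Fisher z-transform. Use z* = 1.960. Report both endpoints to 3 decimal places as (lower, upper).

Fisher z: z_r = atanh(r) = ½·ln((1+(-0.29))/(1−(-0.29))) = -0.298566
SE(z) = 1/√(n−3) = 1/√50 = 0.141421
95% ⇒ z* = 1.960; margin = 1.960·0.141421 = 0.277185
CI on z-scale: (-0.575751, -0.021381)
Back-transform: tanh(-0.575751) = -0.519570, tanh(-0.021381) = -0.021378

(-0.520, -0.021)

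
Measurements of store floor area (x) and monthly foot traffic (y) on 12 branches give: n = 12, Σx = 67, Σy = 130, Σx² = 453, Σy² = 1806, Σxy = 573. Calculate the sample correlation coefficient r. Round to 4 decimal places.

-0.8627

Numerator: nΣxy − (Σx)(Σy) = 12·573 − (67)(130) = -1834
Denominator: √[(nΣx²−(Σx)²)(nΣy²−(Σy)²)]
  nΣx²−(Σx)² = 12·453 − 4489 = 947;  nΣy²−(Σy)² = 12·1806 − 16900 = 4772
  √(947·4772) = √4519084 = 2125.8137
r = -1834 / 2125.8137 = -0.8627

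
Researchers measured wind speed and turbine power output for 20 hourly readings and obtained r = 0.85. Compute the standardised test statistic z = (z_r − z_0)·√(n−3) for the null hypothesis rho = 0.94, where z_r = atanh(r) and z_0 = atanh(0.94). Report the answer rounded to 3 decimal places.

-1.987

Fisher z: atanh(0.85) = 1.256153, atanh(0.94) = 1.738049
z = (z_r − z_0)·√(n−3) = (1.256153 − 1.738049)·√17 = -0.481896 · 4.123106 = -1.987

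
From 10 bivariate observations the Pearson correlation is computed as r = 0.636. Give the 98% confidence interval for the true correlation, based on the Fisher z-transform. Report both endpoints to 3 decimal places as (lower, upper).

Fisher z: z_r = atanh(r) = ½·ln((1+0.636)/(1−0.636)) = 0.751428
SE(z) = 1/√(n−3) = 1/√7 = 0.377964
98% ⇒ z* = 2.326; margin = 2.326·0.377964 = 0.879144
CI on z-scale: (-0.127716, 1.630572)
Back-transform: tanh(-0.127716) = -0.127026, tanh(1.630572) = 0.926143

(-0.127, 0.926)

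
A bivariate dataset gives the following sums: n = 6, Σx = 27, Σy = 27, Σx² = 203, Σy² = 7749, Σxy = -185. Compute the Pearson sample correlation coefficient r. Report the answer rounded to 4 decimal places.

S_xy = nΣxy − ΣxΣy = 6·(-185) − 27·27 = -1110 − 729 = -1839
S_xx = nΣx² − (Σx)² = 6·203 − 27² = 1218 − 729 = 489
S_yy = nΣy² − (Σy)² = 6·7749 − 27² = 46494 − 729 = 45765
r = S_xy / √(S_xx·S_yy) = -1839 / √(489·45765) = -1839 / √22379085 = -1839 / 4730.6538 = -0.3887

-0.3887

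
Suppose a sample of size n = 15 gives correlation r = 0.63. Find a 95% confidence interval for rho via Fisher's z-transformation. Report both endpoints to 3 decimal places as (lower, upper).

z_r = atanh(0.63) = 0.741416;  SE = 1/√(n−3) = 1/√12 = 0.288675
z-limits: 0.741416 ± 1.960·0.288675 = 0.741416 ± 0.565803 = [0.175613, 1.307219]
ρ-limits: (tanh 0.175613, tanh 1.307219) = (0.174, 0.864)

(0.174, 0.864)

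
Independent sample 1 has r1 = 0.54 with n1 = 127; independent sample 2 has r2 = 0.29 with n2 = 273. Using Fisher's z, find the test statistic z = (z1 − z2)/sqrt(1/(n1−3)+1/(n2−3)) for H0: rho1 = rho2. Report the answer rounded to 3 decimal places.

Fisher z-transforms: z1 = atanh(0.54) = 0.604156, z2 = atanh(0.29) = 0.298566; difference d = 0.305590
Var(d) = 1/124 + 1/270 = 0.0080645 + 0.0037037 = 0.0117682
z = d/√Var(d) = 0.305590 / √0.0117682 = 0.305590 / 0.108481 = 2.817

2.817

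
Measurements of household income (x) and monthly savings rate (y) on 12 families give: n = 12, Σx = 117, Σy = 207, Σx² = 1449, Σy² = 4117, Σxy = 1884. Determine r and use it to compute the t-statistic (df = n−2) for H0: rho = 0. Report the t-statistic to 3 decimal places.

S_xy = nΣxy − ΣxΣy = 12·1884 − 117·207 = 22608 − 24219 = -1611
S_xx = nΣx² − (Σx)² = 12·1449 − 117² = 17388 − 13689 = 3699
S_yy = nΣy² − (Σy)² = 12·4117 − 207² = 49404 − 42849 = 6555
r = S_xy / √(S_xx·S_yy) = -1611 / √(3699·6555) = -1611 / √24246945 = -1611 / 4924.1187 = -0.3272
t = r·√(n−2)/√(1−r²) = -0.3272·√10 / √(1−0.107060) = -1.034697 / 0.944955 = -1.095

-1.095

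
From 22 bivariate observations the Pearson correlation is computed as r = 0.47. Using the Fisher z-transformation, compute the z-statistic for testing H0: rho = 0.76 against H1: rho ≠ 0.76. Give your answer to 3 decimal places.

-2.119

Fisher z: atanh(0.47) = 0.510070, atanh(0.76) = 0.996215
z = (z_r − z_0)·√(n−3) = (0.510070 − 0.996215)·√19 = -0.486145 · 4.358899 = -2.119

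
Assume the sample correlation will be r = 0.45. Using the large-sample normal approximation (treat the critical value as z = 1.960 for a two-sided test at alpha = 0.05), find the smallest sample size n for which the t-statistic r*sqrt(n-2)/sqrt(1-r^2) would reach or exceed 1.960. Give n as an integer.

18

Need r·√(n−2)/√(1−r²) ≥ 1.960
√(n−2) ≥ 1.960·√(1−0.2025) / 0.45 = 1.960·0.893029 / 0.45 = 3.8896
n−2 ≥ 15.1290  ⇒  n ≥ 17.1290
Smallest integer n = 18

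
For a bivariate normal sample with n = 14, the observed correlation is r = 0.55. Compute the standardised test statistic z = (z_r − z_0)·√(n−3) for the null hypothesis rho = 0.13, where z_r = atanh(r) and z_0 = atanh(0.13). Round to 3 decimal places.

1.617

z_r = atanh(0.55) = 0.618381,  z_0 = atanh(0.13) = 0.130740
SE = 1/√(n−3) = 1/√11 = 0.301511
z = (z_r − z_0)/SE = (0.618381 − 0.130740) / 0.301511 = 0.487641 / 0.301511 = 1.617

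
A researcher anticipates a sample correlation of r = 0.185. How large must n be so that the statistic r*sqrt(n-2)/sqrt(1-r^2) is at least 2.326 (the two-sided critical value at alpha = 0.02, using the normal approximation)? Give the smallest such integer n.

Need r·√(n−2)/√(1−r²) ≥ 2.326
√(n−2) ≥ 2.326·√(1−0.034225) / 0.185 = 2.326·0.982739 / 0.185 = 12.3560
n−2 ≥ 152.6707  ⇒  n ≥ 154.6707
Smallest integer n = 155

155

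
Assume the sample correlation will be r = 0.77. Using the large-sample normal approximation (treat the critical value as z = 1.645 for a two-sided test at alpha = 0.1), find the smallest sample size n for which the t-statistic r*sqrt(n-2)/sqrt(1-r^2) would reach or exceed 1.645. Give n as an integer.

Need r·√(n−2)/√(1−r²) ≥ 1.645
√(n−2) ≥ 1.645·√(1−0.5929) / 0.77 = 1.645·0.638044 / 0.77 = 1.3631
n−2 ≥ 1.8580  ⇒  n ≥ 3.8580
Smallest integer n = 4

4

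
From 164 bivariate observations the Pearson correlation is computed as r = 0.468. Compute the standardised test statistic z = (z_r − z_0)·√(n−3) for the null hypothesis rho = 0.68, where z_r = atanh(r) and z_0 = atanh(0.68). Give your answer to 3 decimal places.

-4.081

z_r = atanh(0.468) = 0.507506,  z_0 = atanh(0.68) = 0.829114
SE = 1/√(n−3) = 1/√161 = 0.078811
z = (z_r − z_0)/SE = (0.507506 − 0.829114) / 0.078811 = -0.321608 / 0.078811 = -4.081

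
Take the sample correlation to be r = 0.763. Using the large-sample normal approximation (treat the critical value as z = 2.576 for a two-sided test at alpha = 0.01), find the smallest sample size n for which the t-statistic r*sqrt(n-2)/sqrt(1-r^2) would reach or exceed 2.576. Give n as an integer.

Need r·√(n−2)/√(1−r²) ≥ 2.576
√(n−2) ≥ 2.576·√(1−0.582169) / 0.763 = 2.576·0.646398 / 0.763 = 2.1823
n−2 ≥ 4.7624  ⇒  n ≥ 6.7624
Smallest integer n = 7

7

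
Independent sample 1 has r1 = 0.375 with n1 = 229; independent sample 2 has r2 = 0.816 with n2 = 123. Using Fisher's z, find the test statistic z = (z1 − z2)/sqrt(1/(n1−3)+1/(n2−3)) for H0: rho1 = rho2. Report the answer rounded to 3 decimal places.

-6.644

z1 = atanh(0.375) = 0.394229,  z2 = atanh(0.816) = 1.144728
SE = √(1/(n1−3) + 1/(n2−3)) = √(1/226 + 1/120) = √(0.0044248 + 0.0083333) = √0.0127581 = 0.112952
z = (z1 − z2)/SE = (0.394229 − 1.144728) / 0.112952 = -0.750499 / 0.112952 = -6.644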